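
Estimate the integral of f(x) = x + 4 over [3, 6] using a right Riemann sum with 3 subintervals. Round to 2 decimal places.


Right Riemann sum uses right endpoints of each subinterval.
Interval: [3, 6], n = 3
dx = (6 - 3) / 3 = 1
Right endpoints: [4, 5, 6]
f values: [8, 9, 10]
Sum = dx * (sum of f values)
= 1 * 27
= 27 = 27.00

27.00


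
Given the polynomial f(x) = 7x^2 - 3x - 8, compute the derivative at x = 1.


Differentiate term by term using power and sum rules:
f(x) = 7x^2 - 3x - 8
f'(x) = 14x - 3
Substitute x = 1:
f'(1) = 14 * 1 - 3
= 14 - 3
= 11

11


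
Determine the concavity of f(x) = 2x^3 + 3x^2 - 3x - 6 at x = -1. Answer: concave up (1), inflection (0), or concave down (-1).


Concavity is determined by the sign of f''(x).
f(x) = 2x^3 + 3x^2 - 3x - 6
f'(x) = 6x^2 + 6x - 3
f''(x) = 12x + 6
f''(-1) = 12 * (-1) + 6
= -12 + 6
= -6
Since f''(-1) < 0, the function is concave down (-1)

-1


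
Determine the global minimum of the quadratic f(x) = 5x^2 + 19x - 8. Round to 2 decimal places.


For a quadratic f(x) = ax^2 + bx + c with a > 0, the minimum is at the vertex.
Vertex x-coordinate: x = -b/(2a)
x = -(19) / (2 * 5)
x = -19/10
Substitute back to find the minimum value:
f(-19/10) = 5 * (-19/10)^2 + 19 * (-19/10) - 8
= 361/20 - 361/10 - 8
= -521/20 = -26.05

-26.05


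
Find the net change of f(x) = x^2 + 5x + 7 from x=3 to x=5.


Net change = f(b) - f(a)
f(x) = x^2 + 5x + 7
Compute f(5):
f(5) = 1 * 5^2 + 5 * 5 + 7
= 25 + 25 + 7
= 57
Compute f(3):
f(3) = 1 * 3^2 + 5 * 3 + 7
= 9 + 15 + 7
= 31
Net change = 57 - 31 = 26

26


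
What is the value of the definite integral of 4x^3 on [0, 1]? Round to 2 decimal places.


Find the antiderivative of 4x^3:
F(x) = 4/4 * x^4
Apply the Fundamental Theorem of Calculus:
F(1) - F(0)
= 4/4 * 1^4 - 4/4 * 0^4
= 4/4 * (1 - 0)
= 4/4 * 1
= 1 = 1.00

1.00


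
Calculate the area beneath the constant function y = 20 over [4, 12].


The area under a constant function y = 20 is a rectangle.
Width = 12 - 4 = 8
Height = 20
Area = width * height
= 8 * 20
= 160

160


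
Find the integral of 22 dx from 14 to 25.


The integral of a constant k over [a, b] equals k * (b - a).
integral from 14 to 25 of 22 dx
= 22 * (25 - 14)
= 22 * 11
= 242

242


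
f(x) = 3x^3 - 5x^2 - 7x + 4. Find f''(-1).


First derivative:
f'(x) = 9x^2 - 10x - 7
Second derivative:
f''(x) = 18x - 10
Substitute x = -1:
f''(-1) = 18 * (-1) - 10
= -18 - 10
= -28

-28


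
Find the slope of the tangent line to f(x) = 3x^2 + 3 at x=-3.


The slope of the tangent line equals f'(x) at the point.
f(x) = 3x^2 + 3
f'(x) = 6x
At x = -3:
f'(-3) = 6 * (-3) + 0
= -18 + 0
= -18

-18


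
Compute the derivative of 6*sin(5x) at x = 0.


Apply the chain rule to differentiate 6*sin(5x):
d/dx [6*sin(5x)]
= 6 * cos(5x) * d/dx(5x)
= 6 * 5 * cos(5x)
= 30 * cos(5x)
Evaluate at x = 0:
= 30 * cos(0)
= 30 * 1
= 30

30


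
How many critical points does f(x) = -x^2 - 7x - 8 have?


Find where f'(x) = 0:
f'(x) = -2x - 7
Set f'(x) = 0:
-2x - 7 = 0
x = 7 / (-2) = -7/2
This is a linear equation in x, so there is exactly one solution.
Number of critical points: 1

1


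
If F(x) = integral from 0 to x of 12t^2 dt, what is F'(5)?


By the Fundamental Theorem of Calculus (Part 1):
If F(x) = integral from 0 to x of f(t) dt, then F'(x) = f(x)
Here f(t) = 12t^2
So F'(x) = 12x^2
Evaluate at x = 5:
F'(5) = 12 * 5^2
= 12 * 25
= 300

300


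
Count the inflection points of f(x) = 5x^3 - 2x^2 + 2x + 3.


Inflection points occur where f''(x) = 0 and concavity changes.
f(x) = 5x^3 - 2x^2 + 2x + 3
f'(x) = 15x^2 - 4x + 2
f''(x) = 30x - 4
Set f''(x) = 0:
30x - 4 = 0
x = 4 / 30 = 2/15
Since f''(x) is linear (degree 1), it changes sign at this point.
Therefore there is exactly 1 inflection point.

1


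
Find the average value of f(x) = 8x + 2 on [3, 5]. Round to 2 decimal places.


Average value = 1/(b-a) * integral from a to b of f(x) dx
First compute the integral of 8x + 2:
F(x) = 4x^2 + 2x
F(5) = 4 * 25 + 2 * 5 = 110
F(3) = 4 * 9 + 2 * 3 = 42
Integral = 110 - 42 = 68
Average = 68 / (5 - 3) = 68 / 2
= 34 = 34.00

34.00


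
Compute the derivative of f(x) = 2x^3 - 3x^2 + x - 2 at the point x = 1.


Differentiate f(x) = 2x^3 - 3x^2 + x - 2 term by term:
f'(x) = 6x^2 - 6x + 1
Substitute x = 1:
f'(1) = 6 * 1^2 - 6 * 1 + 1
= 6 - 6 + 1
= 1

1


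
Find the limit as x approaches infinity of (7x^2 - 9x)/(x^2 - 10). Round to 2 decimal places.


For limits at infinity with equal-degree polynomials,
we compare leading coefficients.
Numerator leading term: 7x^2
Denominator leading term: x^2
Divide both by x^2:
lim = (7 - 9/x) / (1 - 10/x^2)
As x -> infinity, the 1/x and 1/x^2 terms vanish:
= 7/1 = 7 = 7.00

7.00


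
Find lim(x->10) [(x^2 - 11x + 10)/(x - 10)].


Direct substitution gives 0/0, so we factor the numerator.
Factor: (x^2 - 11x + 10) = (x - 10)(x - 1)
Cancel the common factor (x - 10):
(x^2 - 11x + 10)/(x - 10) = (x - 1)
Now substitute x = 10:
= (10) - (1) = 9

9


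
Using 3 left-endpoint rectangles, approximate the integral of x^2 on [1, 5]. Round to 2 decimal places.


Left Riemann sum uses left endpoints of each subinterval.
Interval: [1, 5], n = 3
dx = (5 - 1) / 3 = 4/3
Left endpoints: [1, 7/3, 11/3]
f values: [1, 49/9, 121/9]
Sum = dx * (sum of f values)
= 4/3 * 179/9
= 716/27 ≈ 26.52

26.52


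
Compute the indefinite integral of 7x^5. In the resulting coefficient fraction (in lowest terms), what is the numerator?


Apply the power rule for integration:
integral of ax^n dx = a/(n+1) * x^(n+1) + C
integral of 7x^5 dx
= 7/6 * x^6 + C
The coefficient in lowest terms is 7/6, and its numerator is 7

7


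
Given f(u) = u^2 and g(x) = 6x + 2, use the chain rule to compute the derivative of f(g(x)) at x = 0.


Using the chain rule: (f(g(x)))' = f'(g(x)) * g'(x)
First, find g(0):
g(0) = 6 * 0 + 2 = 2
Next, f'(u) = 2u
And g'(x) = 6
So f'(g(0)) * g'(0)
= 2 * 2 * 6
= 24

24


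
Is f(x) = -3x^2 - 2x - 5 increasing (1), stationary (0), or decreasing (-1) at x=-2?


Compute f'(x) to determine behavior:
f'(x) = -6x - 2
f'(-2) = -6 * (-2) - 2
= 12 - 2
= 10
Since f'(-2) > 0, the function is increasing (1)

1


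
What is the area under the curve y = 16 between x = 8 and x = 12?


The area under a constant function y = 16 is a rectangle.
Width = 12 - 8 = 4
Height = 16
Area = width * height
= 4 * 16
= 64

64


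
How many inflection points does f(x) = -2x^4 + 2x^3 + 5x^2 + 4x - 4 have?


Inflection points occur where f''(x) = 0 and concavity changes.
f(x) = -2x^4 + 2x^3 + 5x^2 + 4x - 4
f'(x) = -8x^3 + 6x^2 + 10x + 4
f''(x) = -24x^2 + 12x + 10
This is a quadratic in x. Use the discriminant to count real roots.
Discriminant = (12)^2 - 4 * (-24) * 10
= 144 - (-960)
= 1104
Since discriminant > 0, f''(x) = 0 has 2 distinct real solutions.
A quadratic with two distinct real roots changes sign at each root, so concavity changes at both.
Number of inflection points: 2

2


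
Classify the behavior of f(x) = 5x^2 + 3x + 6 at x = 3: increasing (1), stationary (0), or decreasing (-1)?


Compute f'(x) to determine behavior:
f'(x) = 10x + 3
f'(3) = 10 * 3 + 3
= 30 + 3
= 33
Since f'(3) > 0, the function is increasing (1)

1


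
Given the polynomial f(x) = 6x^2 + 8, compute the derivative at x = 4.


Differentiate term by term using power and sum rules:
f(x) = 6x^2 + 8
f'(x) = 12x
Substitute x = 4:
f'(4) = 12 * 4 + 0
= 48 + 0
= 48

48


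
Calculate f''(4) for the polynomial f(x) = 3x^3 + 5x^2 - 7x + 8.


First derivative:
f'(x) = 9x^2 + 10x - 7
Second derivative:
f''(x) = 18x + 10
Substitute x = 4:
f''(4) = 18 * 4 + 10
= 72 + 10
= 82

82


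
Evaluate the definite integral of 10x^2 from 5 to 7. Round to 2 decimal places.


Find the antiderivative of 10x^2:
F(x) = 10/3 * x^3
Apply the Fundamental Theorem of Calculus:
F(7) - F(5)
= 10/3 * 7^3 - 10/3 * 5^3
= 10/3 * (343 - 125)
= 10/3 * 218
= 2180/3 ≈ 726.67

726.67


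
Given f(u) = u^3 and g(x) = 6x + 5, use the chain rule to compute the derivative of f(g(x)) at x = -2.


Using the chain rule: (f(g(x)))' = f'(g(x)) * g'(x)
First, find g(-2):
g(-2) = 6 * (-2) + 5 = -7
Next, f'(u) = 3u^2
And g'(x) = 6
So f'(g(-2)) * g'(-2)
= 3 * (-7)^2 * 6
= 3 * 49 * 6
= 882

882


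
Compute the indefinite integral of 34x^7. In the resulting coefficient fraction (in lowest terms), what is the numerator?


Apply the power rule for integration:
integral of ax^n dx = a/(n+1) * x^(n+1) + C
integral of 34x^7 dx
= 34/8 * x^8 + C
= 17/4 * x^8 + C
The coefficient in lowest terms is 17/4, and its numerator is 17

17


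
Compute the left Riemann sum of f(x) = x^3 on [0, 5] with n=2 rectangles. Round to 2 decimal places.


Left Riemann sum uses left endpoints of each subinterval.
Interval: [0, 5], n = 2
dx = (5 - 0) / 2 = 5/2
Left endpoints: [0, 5/2]
f values: [0, 125/8]
Sum = dx * (sum of f values)
= 5/2 * 125/8
= 625/16 ≈ 39.06

39.06


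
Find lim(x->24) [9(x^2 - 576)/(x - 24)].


Direct substitution gives 0/0, so we factor the numerator.
Factor: 9(x^2 - 576) = 9 * (x - 24)(x + 24)
Cancel the common factor (x - 24):
9(x^2 - 576)/(x - 24) = 9 * (x + 24)
Now substitute x = 24:
= 9 * (24 + 24) = 432

432


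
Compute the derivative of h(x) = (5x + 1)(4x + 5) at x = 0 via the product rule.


Let u(x) = 5x + 1 and v(x) = 4x + 5
u'(x) = 5
v'(x) = 4
Product rule: h'(x) = u'(x)*v(x) + u(x)*v'(x)
= 5 * (4x + 5) + (5x + 1) * 4
At x = 0:
u(0) = 5 * 0 + 1 = 1
v(0) = 4 * 0 + 5 = 5
h'(0) = 5 * 5 + 1 * 4
= 25 + 4
= 29

29


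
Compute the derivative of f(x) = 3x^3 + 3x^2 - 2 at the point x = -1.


Differentiate f(x) = 3x^3 + 3x^2 - 2 term by term:
f'(x) = 9x^2 + 6x
Substitute x = -1:
f'(-1) = 9 * (-1)^2 + 6 * (-1) + 0
= 9 - 6 + 0
= 3

3


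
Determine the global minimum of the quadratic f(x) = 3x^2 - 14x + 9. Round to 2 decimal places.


For a quadratic f(x) = ax^2 + bx + c with a > 0, the minimum is at the vertex.
Vertex x-coordinate: x = -b/(2a)
x = -(-14) / (2 * 3)
x = 14/6 = 7/3
Substitute back to find the minimum value:
f(7/3) = 3 * (7/3)^2 - 14 * (7/3) + 9
= 49/3 - 98/3 + 9
= -22/3 ≈ -7.33

-7.33


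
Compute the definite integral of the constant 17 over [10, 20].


The integral of a constant k over [a, b] equals k * (b - a).
integral from 10 to 20 of 17 dx
= 17 * (20 - 10)
= 17 * 10
= 170

170


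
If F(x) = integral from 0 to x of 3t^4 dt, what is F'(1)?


By the Fundamental Theorem of Calculus (Part 1):
If F(x) = integral from 0 to x of f(t) dt, then F'(x) = f(x)
Here f(t) = 3t^4
So F'(x) = 3x^4
Evaluate at x = 1:
F'(1) = 3 * 1^4
= 3 * 1
= 3

3


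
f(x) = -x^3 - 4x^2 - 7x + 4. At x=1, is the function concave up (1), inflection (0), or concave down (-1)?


Concavity is determined by the sign of f''(x).
f(x) = -x^3 - 4x^2 - 7x + 4
f'(x) = -3x^2 - 8x - 7
f''(x) = -6x - 8
f''(1) = -6 * 1 - 8
= -6 - 8
= -14
Since f''(1) < 0, the function is concave down (-1)

-1


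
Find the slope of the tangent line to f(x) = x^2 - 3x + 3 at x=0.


The slope of the tangent line equals f'(x) at the point.
f(x) = x^2 - 3x + 3
f'(x) = 2x - 3
At x = 0:
f'(0) = 2 * 0 - 3
= 0 - 3
= -3

-3


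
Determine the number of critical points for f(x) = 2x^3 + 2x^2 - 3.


Find where f'(x) = 0:
f(x) = 2x^3 + 2x^2 - 3
f'(x) = 6x^2 + 4x
This is a quadratic in x. Use the discriminant to count real roots.
Discriminant = (4)^2 - 4 * 6 * 0
= 16 - 0
= 16
Since discriminant > 0, f'(x) = 0 has 2 real solutions.
Number of critical points: 2

2


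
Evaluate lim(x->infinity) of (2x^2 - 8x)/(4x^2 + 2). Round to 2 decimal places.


For limits at infinity with equal-degree polynomials,
we compare leading coefficients.
Numerator leading term: 2x^2
Denominator leading term: 4x^2
Divide both by x^2:
lim = (2 - 8/x) / (4 + 2/x^2)
As x -> infinity, the 1/x and 1/x^2 terms vanish:
= 2/4 = 1/2 = 0.50

0.50


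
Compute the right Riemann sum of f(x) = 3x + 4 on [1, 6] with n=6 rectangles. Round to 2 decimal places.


Right Riemann sum uses right endpoints of each subinterval.
Interval: [1, 6], n = 6
dx = (6 - 1) / 6 = 5/6
Right endpoints: [11/6, 8/3, 7/2, 13/3, 31/6, 6]
f values: [19/2, 12, 29/2, 17, 39/2, 22]
Sum = dx * (sum of f values)
= 5/6 * 189/2
= 315/4 = 78.75

78.75


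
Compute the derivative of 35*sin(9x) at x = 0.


Apply the chain rule to differentiate 35*sin(9x):
d/dx [35*sin(9x)]
= 35 * cos(9x) * d/dx(9x)
= 35 * 9 * cos(9x)
= 315 * cos(9x)
Evaluate at x = 0:
= 315 * cos(0)
= 315 * 1
= 315

315


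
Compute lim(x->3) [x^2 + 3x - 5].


Since polynomials are continuous, we use direct substitution.
lim(x->3) of x^2 + 3x - 5
= 1 * 3^2 + 3 * 3 - 5
= 9 + 9 - 5
= 13

13


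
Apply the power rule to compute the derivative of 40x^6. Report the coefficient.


We apply the power rule: d/dx [ax^n] = a*n * x^(n-1)
d/dx [40x^6]
= 40 * 6 * x^(6-1)
= 240x^5
The coefficient is 240

240


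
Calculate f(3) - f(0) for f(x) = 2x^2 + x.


Net change = f(b) - f(a)
f(x) = 2x^2 + x
Compute f(3):
f(3) = 2 * 3^2 + 1 * 3 + 0
= 18 + 3 + 0
= 21
Compute f(0):
f(0) = 2 * 0^2 + 1 * 0 + 0
= 0 + 0 + 0
= 0
Net change = 21 - 0 = 21

21


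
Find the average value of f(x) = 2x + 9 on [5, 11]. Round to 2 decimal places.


Average value = 1/(b-a) * integral from a to b of f(x) dx
First compute the integral of 2x + 9:
F(x) = x^2 + 9x
F(11) = 1 * 121 + 9 * 11 = 220
F(5) = 1 * 25 + 9 * 5 = 70
Integral = 220 - 70 = 150
Average = 150 / (11 - 5) = 150 / 6
= 25 = 25.00

25.00


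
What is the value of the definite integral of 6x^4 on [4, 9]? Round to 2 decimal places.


Find the antiderivative of 6x^4:
F(x) = 6/5 * x^5
Apply the Fundamental Theorem of Calculus:
F(9) - F(4)
= 6/5 * 9^5 - 6/5 * 4^5
= 6/5 * (59049 - 1024)
= 6/5 * 58025
= 69630 = 69630.00

69630.00


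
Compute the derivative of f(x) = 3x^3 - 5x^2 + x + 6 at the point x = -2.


Differentiate f(x) = 3x^3 - 5x^2 + x + 6 term by term:
f'(x) = 9x^2 - 10x + 1
Substitute x = -2:
f'(-2) = 9 * (-2)^2 - 10 * (-2) + 1
= 36 + 20 + 1
= 57

57


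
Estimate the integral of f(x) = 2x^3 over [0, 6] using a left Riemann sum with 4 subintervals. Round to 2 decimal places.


Left Riemann sum uses left endpoints of each subinterval.
Interval: [0, 6], n = 4
dx = (6 - 0) / 4 = 3/2
Left endpoints: [0, 3/2, 3, 9/2]
f values: [0, 27/4, 54, 729/4]
Sum = dx * (sum of f values)
= 3/2 * 243
= 729/2 = 364.50

364.50


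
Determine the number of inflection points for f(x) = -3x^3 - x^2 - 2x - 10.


Inflection points occur where f''(x) = 0 and concavity changes.
f(x) = -3x^3 - x^2 - 2x - 10
f'(x) = -9x^2 - 2x - 2
f''(x) = -18x - 2
Set f''(x) = 0:
-18x - 2 = 0
x = 2 / (-18) = -1/9
Since f''(x) is linear (degree 1), it changes sign at this point.
Therefore there is exactly 1 inflection point.

1


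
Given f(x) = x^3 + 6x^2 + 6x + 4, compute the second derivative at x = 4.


First derivative:
f'(x) = 3x^2 + 12x + 6
Second derivative:
f''(x) = 6x + 12
Substitute x = 4:
f''(4) = 6 * 4 + 12
= 24 + 12
= 36

36


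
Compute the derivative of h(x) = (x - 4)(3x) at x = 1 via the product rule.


Let u(x) = x - 4 and v(x) = 3x
u'(x) = 1
v'(x) = 3
Product rule: h'(x) = u'(x)*v(x) + u(x)*v'(x)
= 1 * (3x) + (x - 4) * 3
At x = 1:
u(1) = 1 * 1 - 4 = -3
v(1) = 3 * 1 + 0 = 3
h'(1) = 1 * 3 + (-3) * 3
= 3 - 9
= -6

-6


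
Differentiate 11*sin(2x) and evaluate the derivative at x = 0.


Apply the chain rule to differentiate 11*sin(2x):
d/dx [11*sin(2x)]
= 11 * cos(2x) * d/dx(2x)
= 11 * 2 * cos(2x)
= 22 * cos(2x)
Evaluate at x = 0:
= 22 * cos(0)
= 22 * 1
= 22

22


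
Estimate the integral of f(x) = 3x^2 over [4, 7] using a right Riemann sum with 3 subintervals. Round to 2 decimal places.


Right Riemann sum uses right endpoints of each subinterval.
Interval: [4, 7], n = 3
dx = (7 - 4) / 3 = 1
Right endpoints: [5, 6, 7]
f values: [75, 108, 147]
Sum = dx * (sum of f values)
= 1 * 330
= 330 = 330.00

330.00


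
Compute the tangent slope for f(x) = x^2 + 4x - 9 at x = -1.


The slope of the tangent line equals f'(x) at the point.
f(x) = x^2 + 4x - 9
f'(x) = 2x + 4
At x = -1:
f'(-1) = 2 * (-1) + 4
= -2 + 4
= 2

2


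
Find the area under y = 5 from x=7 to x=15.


The area under a constant function y = 5 is a rectangle.
Width = 15 - 7 = 8
Height = 5
Area = width * height
= 8 * 5
= 40

40


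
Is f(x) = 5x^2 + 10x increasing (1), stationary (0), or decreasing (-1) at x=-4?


Compute f'(x) to determine behavior:
f'(x) = 10x + 10
f'(-4) = 10 * (-4) + 10
= -40 + 10
= -30
Since f'(-4) < 0, the function is decreasing (-1)

-1


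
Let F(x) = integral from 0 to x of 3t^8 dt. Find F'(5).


By the Fundamental Theorem of Calculus (Part 1):
If F(x) = integral from 0 to x of f(t) dt, then F'(x) = f(x)
Here f(t) = 3t^8
So F'(x) = 3x^8
Evaluate at x = 5:
F'(5) = 3 * 5^8
= 3 * 390625
= 1171875

1171875


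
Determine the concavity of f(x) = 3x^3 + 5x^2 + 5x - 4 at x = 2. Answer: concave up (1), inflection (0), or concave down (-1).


Concavity is determined by the sign of f''(x).
f(x) = 3x^3 + 5x^2 + 5x - 4
f'(x) = 9x^2 + 10x + 5
f''(x) = 18x + 10
f''(2) = 18 * 2 + 10
= 36 + 10
= 46
Since f''(2) > 0, the function is concave up (1)

1


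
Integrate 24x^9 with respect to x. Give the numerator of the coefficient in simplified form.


Apply the power rule for integration:
integral of ax^n dx = a/(n+1) * x^(n+1) + C
integral of 24x^9 dx
= 24/10 * x^10 + C
= 12/5 * x^10 + C
The coefficient in lowest terms is 12/5, and its numerator is 12

12


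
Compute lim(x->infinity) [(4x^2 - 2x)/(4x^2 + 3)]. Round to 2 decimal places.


For limits at infinity with equal-degree polynomials,
we compare leading coefficients.
Numerator leading term: 4x^2
Denominator leading term: 4x^2
Divide both by x^2:
lim = (4 - 2/x) / (4 + 3/x^2)
As x -> infinity, the 1/x and 1/x^2 terms vanish:
= 4/4 = 1 = 1.00

1.00


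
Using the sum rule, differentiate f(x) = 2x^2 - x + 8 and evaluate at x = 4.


Differentiate term by term using power and sum rules:
f(x) = 2x^2 - x + 8
f'(x) = 4x - 1
Substitute x = 4:
f'(4) = 4 * 4 - 1
= 16 - 1
= 15

15


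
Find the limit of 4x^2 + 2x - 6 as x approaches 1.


Since polynomials are continuous, we use direct substitution.
lim(x->1) of 4x^2 + 2x - 6
= 4 * 1^2 + 2 * 1 - 6
= 4 + 2 - 6
= 0

0


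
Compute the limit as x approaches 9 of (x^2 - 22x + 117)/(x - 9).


Direct substitution gives 0/0, so we factor the numerator.
Factor: (x^2 - 22x + 117) = (x - 9)(x - 13)
Cancel the common factor (x - 9):
(x^2 - 22x + 117)/(x - 9) = (x - 13)
Now substitute x = 9:
= (9) - (13) = -4

-4


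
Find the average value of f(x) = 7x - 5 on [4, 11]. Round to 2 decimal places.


Average value = 1/(b-a) * integral from a to b of f(x) dx
First compute the integral of 7x - 5:
F(x) = (7/2)x^2 - 5x
F(11) = 7/2 * 121 - 5 * 11 = 737/2
F(4) = 7/2 * 16 - 5 * 4 = 36
Integral = 737/2 - 36 = 665/2
Average = (665/2) / (11 - 4) = (665/2) / 7
= 95/2 = 47.50

47.50


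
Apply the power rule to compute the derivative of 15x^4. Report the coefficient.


We apply the power rule: d/dx [ax^n] = a*n * x^(n-1)
d/dx [15x^4]
= 15 * 4 * x^(4-1)
= 60x^3
The coefficient is 60

60


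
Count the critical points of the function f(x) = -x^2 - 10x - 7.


Find where f'(x) = 0:
f'(x) = -2x - 10
Set f'(x) = 0:
-2x - 10 = 0
x = 10 / (-2) = -5
This is a linear equation in x, so there is exactly one solution.
Number of critical points: 1

1


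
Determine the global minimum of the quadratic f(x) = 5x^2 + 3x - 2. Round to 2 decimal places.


For a quadratic f(x) = ax^2 + bx + c with a > 0, the minimum is at the vertex.
Vertex x-coordinate: x = -b/(2a)
x = -(3) / (2 * 5)
x = -3/10
Substitute back to find the minimum value:
f(-3/10) = 5 * (-3/10)^2 + 3 * (-3/10) - 2
= 9/20 - 9/10 - 2
= -49/20 = -2.45

-2.45


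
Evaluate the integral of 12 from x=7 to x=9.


The integral of a constant k over [a, b] equals k * (b - a).
integral from 7 to 9 of 12 dx
= 12 * (9 - 7)
= 12 * 2
= 24

24


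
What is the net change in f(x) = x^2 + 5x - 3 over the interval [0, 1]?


Net change = f(b) - f(a)
f(x) = x^2 + 5x - 3
Compute f(1):
f(1) = 1 * 1^2 + 5 * 1 - 3
= 1 + 5 - 3
= 3
Compute f(0):
f(0) = 1 * 0^2 + 5 * 0 - 3
= 0 + 0 - 3
= -3
Net change = 3 - (-3) = 6

6


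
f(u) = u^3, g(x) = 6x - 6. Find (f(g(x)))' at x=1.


Using the chain rule: (f(g(x)))' = f'(g(x)) * g'(x)
First, find g(1):
g(1) = 6 * 1 - 6 = 0
Next, f'(u) = 3u^2
And g'(x) = 6
So f'(g(1)) * g'(1)
= 3 * 0^2 * 6
= 3 * 0 * 6
= 0

0


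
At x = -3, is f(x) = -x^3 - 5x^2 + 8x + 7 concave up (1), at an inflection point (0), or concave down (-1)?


Concavity is determined by the sign of f''(x).
f(x) = -x^3 - 5x^2 + 8x + 7
f'(x) = -3x^2 - 10x + 8
f''(x) = -6x - 10
f''(-3) = -6 * (-3) - 10
= 18 - 10
= 8
Since f''(-3) > 0, the function is concave up (1)

1


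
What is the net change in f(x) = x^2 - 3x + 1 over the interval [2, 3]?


Net change = f(b) - f(a)
f(x) = x^2 - 3x + 1
Compute f(3):
f(3) = 1 * 3^2 - 3 * 3 + 1
= 9 - 9 + 1
= 1
Compute f(2):
f(2) = 1 * 2^2 - 3 * 2 + 1
= 4 - 6 + 1
= -1
Net change = 1 - (-1) = 2

2


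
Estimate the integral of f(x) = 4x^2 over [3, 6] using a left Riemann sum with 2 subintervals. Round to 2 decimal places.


Left Riemann sum uses left endpoints of each subinterval.
Interval: [3, 6], n = 2
dx = (6 - 3) / 2 = 3/2
Left endpoints: [3, 9/2]
f values: [36, 81]
Sum = dx * (sum of f values)
= 3/2 * 117
= 351/2 = 175.50

175.50


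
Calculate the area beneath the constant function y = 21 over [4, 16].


The area under a constant function y = 21 is a rectangle.
Width = 16 - 4 = 12
Height = 21
Area = width * height
= 12 * 21
= 252

252


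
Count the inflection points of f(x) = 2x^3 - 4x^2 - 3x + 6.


Inflection points occur where f''(x) = 0 and concavity changes.
f(x) = 2x^3 - 4x^2 - 3x + 6
f'(x) = 6x^2 - 8x - 3
f''(x) = 12x - 8
Set f''(x) = 0:
12x - 8 = 0
x = 8 / 12 = 2/3
Since f''(x) is linear (degree 1), it changes sign at this point.
Therefore there is exactly 1 inflection point.

1


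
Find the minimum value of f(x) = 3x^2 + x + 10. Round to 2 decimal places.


For a quadratic f(x) = ax^2 + bx + c with a > 0, the minimum is at the vertex.
Vertex x-coordinate: x = -b/(2a)
x = -(1) / (2 * 3)
x = -1/6
Substitute back to find the minimum value:
f(-1/6) = 3 * (-1/6)^2 + 1 * (-1/6) + 10
= 1/12 - 1/6 + 10
= 119/12 ≈ 9.92

9.92


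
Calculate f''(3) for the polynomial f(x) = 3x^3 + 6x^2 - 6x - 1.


First derivative:
f'(x) = 9x^2 + 12x - 6
Second derivative:
f''(x) = 18x + 12
Substitute x = 3:
f''(3) = 18 * 3 + 12
= 54 + 12
= 66

66


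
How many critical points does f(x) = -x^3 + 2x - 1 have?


Find where f'(x) = 0:
f(x) = -x^3 + 2x - 1
f'(x) = -3x^2 + 2
This is a quadratic in x. Use the discriminant to count real roots.
Discriminant = (0)^2 - 4 * (-3) * 2
= 0 - (-24)
= 24
Since discriminant > 0, f'(x) = 0 has 2 real solutions.
Number of critical points: 2

2


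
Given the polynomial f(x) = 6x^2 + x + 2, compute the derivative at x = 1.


Differentiate term by term using power and sum rules:
f(x) = 6x^2 + x + 2
f'(x) = 12x + 1
Substitute x = 1:
f'(1) = 12 * 1 + 1
= 12 + 1
= 13

13


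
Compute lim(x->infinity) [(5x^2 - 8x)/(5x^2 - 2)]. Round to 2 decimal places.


For limits at infinity with equal-degree polynomials,
we compare leading coefficients.
Numerator leading term: 5x^2
Denominator leading term: 5x^2
Divide both by x^2:
lim = (5 - 8/x) / (5 - 2/x^2)
As x -> infinity, the 1/x and 1/x^2 terms vanish:
= 5/5 = 1 = 1.00

1.00


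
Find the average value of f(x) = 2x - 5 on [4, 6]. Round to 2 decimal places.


Average value = 1/(b-a) * integral from a to b of f(x) dx
First compute the integral of 2x - 5:
F(x) = x^2 - 5x
F(6) = 1 * 36 - 5 * 6 = 6
F(4) = 1 * 16 - 5 * 4 = -4
Integral = 6 - (-4) = 10
Average = 10 / (6 - 4) = 10 / 2
= 5 = 5.00

5.00


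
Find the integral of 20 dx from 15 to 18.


The integral of a constant k over [a, b] equals k * (b - a).
integral from 15 to 18 of 20 dx
= 20 * (18 - 15)
= 20 * 3
= 60

60


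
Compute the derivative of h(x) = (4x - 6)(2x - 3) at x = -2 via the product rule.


Let u(x) = 4x - 6 and v(x) = 2x - 3
u'(x) = 4
v'(x) = 2
Product rule: h'(x) = u'(x)*v(x) + u(x)*v'(x)
= 4 * (2x - 3) + (4x - 6) * 2
At x = -2:
u(-2) = 4 * (-2) - 6 = -14
v(-2) = 2 * (-2) - 3 = -7
h'(-2) = 4 * (-7) + (-14) * 2
= -28 - 28
= -56

-56


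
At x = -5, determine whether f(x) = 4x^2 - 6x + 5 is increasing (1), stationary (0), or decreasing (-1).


Compute f'(x) to determine behavior:
f'(x) = 8x - 6
f'(-5) = 8 * (-5) - 6
= -40 - 6
= -46
Since f'(-5) < 0, the function is decreasing (-1)

-1


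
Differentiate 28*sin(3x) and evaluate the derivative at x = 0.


Apply the chain rule to differentiate 28*sin(3x):
d/dx [28*sin(3x)]
= 28 * cos(3x) * d/dx(3x)
= 28 * 3 * cos(3x)
= 84 * cos(3x)
Evaluate at x = 0:
= 84 * cos(0)
= 84 * 1
= 84

84


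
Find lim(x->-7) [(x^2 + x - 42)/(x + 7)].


Direct substitution gives 0/0, so we factor the numerator.
Factor: (x^2 + x - 42) = (x + 7)(x - 6)
Cancel the common factor (x + 7):
(x^2 + x - 42)/(x + 7) = (x - 6)
Now substitute x = -7:
= (-7) - (6) = -13

-13


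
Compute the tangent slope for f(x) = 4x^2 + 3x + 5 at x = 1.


The slope of the tangent line equals f'(x) at the point.
f(x) = 4x^2 + 3x + 5
f'(x) = 8x + 3
At x = 1:
f'(1) = 8 * 1 + 3
= 8 + 3
= 11

11


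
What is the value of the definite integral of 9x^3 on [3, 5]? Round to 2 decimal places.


Find the antiderivative of 9x^3:
F(x) = 9/4 * x^4
Apply the Fundamental Theorem of Calculus:
F(5) - F(3)
= 9/4 * 5^4 - 9/4 * 3^4
= 9/4 * (625 - 81)
= 9/4 * 544
= 1224 = 1224.00

1224.00


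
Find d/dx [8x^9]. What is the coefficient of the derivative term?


We apply the power rule: d/dx [ax^n] = a*n * x^(n-1)
d/dx [8x^9]
= 8 * 9 * x^(9-1)
= 72x^8
The coefficient is 72

72


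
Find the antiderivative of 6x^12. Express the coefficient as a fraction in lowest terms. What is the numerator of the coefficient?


Apply the power rule for integration:
integral of ax^n dx = a/(n+1) * x^(n+1) + C
integral of 6x^12 dx
= 6/13 * x^13 + C
The coefficient in lowest terms is 6/13, and its numerator is 6

6


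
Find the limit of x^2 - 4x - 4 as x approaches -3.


Since polynomials are continuous, we use direct substitution.
lim(x->-3) of x^2 - 4x - 4
= 1 * (-3)^2 - 4 * (-3) - 4
= 9 + 12 - 4
= 17

17


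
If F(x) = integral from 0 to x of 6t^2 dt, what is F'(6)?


By the Fundamental Theorem of Calculus (Part 1):
If F(x) = integral from 0 to x of f(t) dt, then F'(x) = f(x)
Here f(t) = 6t^2
So F'(x) = 6x^2
Evaluate at x = 6:
F'(6) = 6 * 6^2
= 6 * 36
= 216

216


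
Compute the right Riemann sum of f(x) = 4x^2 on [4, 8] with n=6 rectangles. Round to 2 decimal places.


Right Riemann sum uses right endpoints of each subinterval.
Interval: [4, 8], n = 6
dx = (8 - 4) / 6 = 2/3
Right endpoints: [14/3, 16/3, 6, 20/3, 22/3, 8]
f values: [784/9, 1024/9, 144, 1600/9, 1936/9, 256]
Sum = dx * (sum of f values)
= 2/3 * 8944/9
= 17888/27 ≈ 662.52

662.52


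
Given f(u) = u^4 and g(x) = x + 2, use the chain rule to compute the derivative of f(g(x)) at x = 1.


Using the chain rule: (f(g(x)))' = f'(g(x)) * g'(x)
First, find g(1):
g(1) = 1 * 1 + 2 = 3
Next, f'(u) = 4u^3
And g'(x) = 1
So f'(g(1)) * g'(1)
= 4 * 3^3 * 1
= 4 * 27 * 1
= 108

108


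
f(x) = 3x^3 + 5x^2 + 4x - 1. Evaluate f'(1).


Differentiate f(x) = 3x^3 + 5x^2 + 4x - 1 term by term:
f'(x) = 9x^2 + 10x + 4
Substitute x = 1:
f'(1) = 9 * 1^2 + 10 * 1 + 4
= 9 + 10 + 4
= 23

23


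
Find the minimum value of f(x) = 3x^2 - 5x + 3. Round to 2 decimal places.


For a quadratic f(x) = ax^2 + bx + c with a > 0, the minimum is at the vertex.
Vertex x-coordinate: x = -b/(2a)
x = -(-5) / (2 * 3)
x = 5/6
Substitute back to find the minimum value:
f(5/6) = 3 * (5/6)^2 - 5 * (5/6) + 3
= 25/12 - 25/6 + 3
= 11/12 ≈ 0.92

0.92


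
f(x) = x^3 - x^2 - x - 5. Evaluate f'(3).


Differentiate f(x) = x^3 - x^2 - x - 5 term by term:
f'(x) = 3x^2 - 2x - 1
Substitute x = 3:
f'(3) = 3 * 3^2 - 2 * 3 - 1
= 27 - 6 - 1
= 20

20


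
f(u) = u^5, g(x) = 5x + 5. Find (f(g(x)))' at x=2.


Using the chain rule: (f(g(x)))' = f'(g(x)) * g'(x)
First, find g(2):
g(2) = 5 * 2 + 5 = 15
Next, f'(u) = 5u^4
And g'(x) = 5
So f'(g(2)) * g'(2)
= 5 * 15^4 * 5
= 5 * 50625 * 5
= 1265625

1265625


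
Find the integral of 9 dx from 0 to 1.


The integral of a constant k over [a, b] equals k * (b - a).
integral from 0 to 1 of 9 dx
= 9 * (1 - 0)
= 9 * 1
= 9

9


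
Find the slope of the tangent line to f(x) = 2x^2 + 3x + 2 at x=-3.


The slope of the tangent line equals f'(x) at the point.
f(x) = 2x^2 + 3x + 2
f'(x) = 4x + 3
At x = -3:
f'(-3) = 4 * (-3) + 3
= -12 + 3
= -9

-9


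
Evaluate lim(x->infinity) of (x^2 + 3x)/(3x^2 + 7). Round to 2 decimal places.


For limits at infinity with equal-degree polynomials,
we compare leading coefficients.
Numerator leading term: x^2
Denominator leading term: 3x^2
Divide both by x^2:
lim = (1 + 3/x) / (3 + 7/x^2)
As x -> infinity, the 1/x and 1/x^2 terms vanish:
= 1/3 ≈ 0.33

0.33


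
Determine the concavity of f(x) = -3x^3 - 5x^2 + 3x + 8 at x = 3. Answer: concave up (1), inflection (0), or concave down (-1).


Concavity is determined by the sign of f''(x).
f(x) = -3x^3 - 5x^2 + 3x + 8
f'(x) = -9x^2 - 10x + 3
f''(x) = -18x - 10
f''(3) = -18 * 3 - 10
= -54 - 10
= -64
Since f''(3) < 0, the function is concave down (-1)

-1


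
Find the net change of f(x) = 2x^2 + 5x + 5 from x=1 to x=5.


Net change = f(b) - f(a)
f(x) = 2x^2 + 5x + 5
Compute f(5):
f(5) = 2 * 5^2 + 5 * 5 + 5
= 50 + 25 + 5
= 80
Compute f(1):
f(1) = 2 * 1^2 + 5 * 1 + 5
= 2 + 5 + 5
= 12
Net change = 80 - 12 = 68

68


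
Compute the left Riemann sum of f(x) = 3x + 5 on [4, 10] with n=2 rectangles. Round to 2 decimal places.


Left Riemann sum uses left endpoints of each subinterval.
Interval: [4, 10], n = 2
dx = (10 - 4) / 2 = 3
Left endpoints: [4, 7]
f values: [17, 26]
Sum = dx * (sum of f values)
= 3 * 43
= 129 = 129.00

129.00


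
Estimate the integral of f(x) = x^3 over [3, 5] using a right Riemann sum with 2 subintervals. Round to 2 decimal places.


Right Riemann sum uses right endpoints of each subinterval.
Interval: [3, 5], n = 2
dx = (5 - 3) / 2 = 1
Right endpoints: [4, 5]
f values: [64, 125]
Sum = dx * (sum of f values)
= 1 * 189
= 189 = 189.00

189.00


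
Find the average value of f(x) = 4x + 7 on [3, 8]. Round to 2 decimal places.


Average value = 1/(b-a) * integral from a to b of f(x) dx
First compute the integral of 4x + 7:
F(x) = 2x^2 + 7x
F(8) = 2 * 64 + 7 * 8 = 184
F(3) = 2 * 9 + 7 * 3 = 39
Integral = 184 - 39 = 145
Average = 145 / (8 - 3) = 145 / 5
= 29 = 29.00

29.00


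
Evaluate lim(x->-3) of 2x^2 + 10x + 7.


Since polynomials are continuous, we use direct substitution.
lim(x->-3) of 2x^2 + 10x + 7
= 2 * (-3)^2 + 10 * (-3) + 7
= 18 - 30 + 7
= -5

-5


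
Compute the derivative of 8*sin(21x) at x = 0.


Apply the chain rule to differentiate 8*sin(21x):
d/dx [8*sin(21x)]
= 8 * cos(21x) * d/dx(21x)
= 8 * 21 * cos(21x)
= 168 * cos(21x)
Evaluate at x = 0:
= 168 * cos(0)
= 168 * 1
= 168

168


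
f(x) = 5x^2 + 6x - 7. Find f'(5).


Differentiate term by term using power and sum rules:
f(x) = 5x^2 + 6x - 7
f'(x) = 10x + 6
Substitute x = 5:
f'(5) = 10 * 5 + 6
= 50 + 6
= 56

56


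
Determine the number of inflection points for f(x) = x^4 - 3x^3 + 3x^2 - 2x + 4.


Inflection points occur where f''(x) = 0 and concavity changes.
f(x) = x^4 - 3x^3 + 3x^2 - 2x + 4
f'(x) = 4x^3 - 9x^2 + 6x - 2
f''(x) = 12x^2 - 18x + 6
This is a quadratic in x. Use the discriminant to count real roots.
Discriminant = (-18)^2 - 4 * 12 * 6
= 324 - 288
= 36
Since discriminant > 0, f''(x) = 0 has 2 distinct real solutions.
A quadratic with two distinct real roots changes sign at each root, so concavity changes at both.
Number of inflection points: 2

2


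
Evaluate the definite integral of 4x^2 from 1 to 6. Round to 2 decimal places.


Find the antiderivative of 4x^2:
F(x) = 4/3 * x^3
Apply the Fundamental Theorem of Calculus:
F(6) - F(1)
= 4/3 * 6^3 - 4/3 * 1^3
= 4/3 * (216 - 1)
= 4/3 * 215
= 860/3 ≈ 286.67

286.67


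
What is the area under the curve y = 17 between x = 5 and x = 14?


The area under a constant function y = 17 is a rectangle.
Width = 14 - 5 = 9
Height = 17
Area = width * height
= 9 * 17
= 153

153


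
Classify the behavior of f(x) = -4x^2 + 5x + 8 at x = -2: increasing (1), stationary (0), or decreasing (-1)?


Compute f'(x) to determine behavior:
f'(x) = -8x + 5
f'(-2) = -8 * (-2) + 5
= 16 + 5
= 21
Since f'(-2) > 0, the function is increasing (1)

1


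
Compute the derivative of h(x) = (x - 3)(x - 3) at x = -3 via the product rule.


Let u(x) = x - 3 and v(x) = x - 3
u'(x) = 1
v'(x) = 1
Product rule: h'(x) = u'(x)*v(x) + u(x)*v'(x)
= 1 * (x - 3) + (x - 3) * 1
At x = -3:
u(-3) = 1 * (-3) - 3 = -6
v(-3) = 1 * (-3) - 3 = -6
h'(-3) = 1 * (-6) + (-6) * 1
= -6 - 6
= -12

-12


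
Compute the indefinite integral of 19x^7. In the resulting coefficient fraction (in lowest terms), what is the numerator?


Apply the power rule for integration:
integral of ax^n dx = a/(n+1) * x^(n+1) + C
integral of 19x^7 dx
= 19/8 * x^8 + C
The coefficient in lowest terms is 19/8, and its numerator is 19

19


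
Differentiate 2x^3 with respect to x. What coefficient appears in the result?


We apply the power rule: d/dx [ax^n] = a*n * x^(n-1)
d/dx [2x^3]
= 2 * 3 * x^(3-1)
= 6x^2
The coefficient is 6

6


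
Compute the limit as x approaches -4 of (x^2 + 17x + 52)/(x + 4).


Direct substitution gives 0/0, so we factor the numerator.
Factor: (x^2 + 17x + 52) = (x + 4)(x + 13)
Cancel the common factor (x + 4):
(x^2 + 17x + 52)/(x + 4) = (x + 13)
Now substitute x = -4:
= (-4) - (-13) = 9

9


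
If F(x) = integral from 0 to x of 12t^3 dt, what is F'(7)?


By the Fundamental Theorem of Calculus (Part 1):
If F(x) = integral from 0 to x of f(t) dt, then F'(x) = f(x)
Here f(t) = 12t^3
So F'(x) = 12x^3
Evaluate at x = 7:
F'(7) = 12 * 7^3
= 12 * 343
= 4116

4116


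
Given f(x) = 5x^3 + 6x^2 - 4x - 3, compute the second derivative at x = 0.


First derivative:
f'(x) = 15x^2 + 12x - 4
Second derivative:
f''(x) = 30x + 12
Substitute x = 0:
f''(0) = 30 * 0 + 12
= 0 + 12
= 12

12


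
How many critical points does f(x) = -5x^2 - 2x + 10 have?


Find where f'(x) = 0:
f'(x) = -10x - 2
Set f'(x) = 0:
-10x - 2 = 0
x = 2 / (-10) = -1/5
This is a linear equation in x, so there is exactly one solution.
Number of critical points: 1

1


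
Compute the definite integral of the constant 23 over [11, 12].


The integral of a constant k over [a, b] equals k * (b - a).
integral from 11 to 12 of 23 dx
= 23 * (12 - 11)
= 23 * 1
= 23

23


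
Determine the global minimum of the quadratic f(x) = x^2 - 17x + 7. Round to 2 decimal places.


For a quadratic f(x) = ax^2 + bx + c with a > 0, the minimum is at the vertex.
Vertex x-coordinate: x = -b/(2a)
x = -(-17) / (2 * 1)
x = 17/2
Substitute back to find the minimum value:
f(17/2) = 1 * (17/2)^2 - 17 * (17/2) + 7
= 289/4 - 289/2 + 7
= -261/4 = -65.25

-65.25


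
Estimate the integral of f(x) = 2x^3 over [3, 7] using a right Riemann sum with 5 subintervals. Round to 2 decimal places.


Right Riemann sum uses right endpoints of each subinterval.
Interval: [3, 7], n = 5
dx = (7 - 3) / 5 = 4/5
Right endpoints: [19/5, 23/5, 27/5, 31/5, 7]
f values: [13718/125, 24334/125, 39366/125, 59582/125, 686]
Sum = dx * (sum of f values)
= 4/5 * 1782
= 7128/5 = 1425.60

1425.60


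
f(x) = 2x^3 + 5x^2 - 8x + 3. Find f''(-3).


First derivative:
f'(x) = 6x^2 + 10x - 8
Second derivative:
f''(x) = 12x + 10
Substitute x = -3:
f''(-3) = 12 * (-3) + 10
= -36 + 10
= -26

-26


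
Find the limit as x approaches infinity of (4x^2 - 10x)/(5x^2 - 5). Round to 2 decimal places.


For limits at infinity with equal-degree polynomials,
we compare leading coefficients.
Numerator leading term: 4x^2
Denominator leading term: 5x^2
Divide both by x^2:
lim = (4 - 10/x) / (5 - 5/x^2)
As x -> infinity, the 1/x and 1/x^2 terms vanish:
= 4/5 = 0.80

0.80


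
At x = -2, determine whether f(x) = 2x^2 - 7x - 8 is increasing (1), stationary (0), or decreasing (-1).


Compute f'(x) to determine behavior:
f'(x) = 4x - 7
f'(-2) = 4 * (-2) - 7
= -8 - 7
= -15
Since f'(-2) < 0, the function is decreasing (-1)

-1


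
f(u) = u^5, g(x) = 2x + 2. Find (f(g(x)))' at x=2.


Using the chain rule: (f(g(x)))' = f'(g(x)) * g'(x)
First, find g(2):
g(2) = 2 * 2 + 2 = 6
Next, f'(u) = 5u^4
And g'(x) = 2
So f'(g(2)) * g'(2)
= 5 * 6^4 * 2
= 5 * 1296 * 2
= 12960

12960


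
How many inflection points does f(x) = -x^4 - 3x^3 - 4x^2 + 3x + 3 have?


Inflection points occur where f''(x) = 0 and concavity changes.
f(x) = -x^4 - 3x^3 - 4x^2 + 3x + 3
f'(x) = -4x^3 - 9x^2 - 8x + 3
f''(x) = -12x^2 - 18x - 8
This is a quadratic in x. Use the discriminant to count real roots.
Discriminant = (-18)^2 - 4 * (-12) * (-8)
= 324 - 384
= -60
Since discriminant < 0, f''(x) = 0 has no real solutions.
Number of inflection points: 0

0


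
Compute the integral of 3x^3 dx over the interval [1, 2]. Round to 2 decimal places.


Find the antiderivative of 3x^3:
F(x) = 3/4 * x^4
Apply the Fundamental Theorem of Calculus:
F(2) - F(1)
= 3/4 * 2^4 - 3/4 * 1^4
= 3/4 * (16 - 1)
= 3/4 * 15
= 45/4 = 11.25

11.25


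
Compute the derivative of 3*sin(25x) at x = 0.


Apply the chain rule to differentiate 3*sin(25x):
d/dx [3*sin(25x)]
= 3 * cos(25x) * d/dx(25x)
= 3 * 25 * cos(25x)
= 75 * cos(25x)
Evaluate at x = 0:
= 75 * cos(0)
= 75 * 1
= 75

75


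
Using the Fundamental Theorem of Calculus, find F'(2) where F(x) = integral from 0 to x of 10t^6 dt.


By the Fundamental Theorem of Calculus (Part 1):
If F(x) = integral from 0 to x of f(t) dt, then F'(x) = f(x)
Here f(t) = 10t^6
So F'(x) = 10x^6
Evaluate at x = 2:
F'(2) = 10 * 2^6
= 10 * 64
= 640

640


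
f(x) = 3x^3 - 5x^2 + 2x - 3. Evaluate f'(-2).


Differentiate f(x) = 3x^3 - 5x^2 + 2x - 3 term by term:
f'(x) = 9x^2 - 10x + 2
Substitute x = -2:
f'(-2) = 9 * (-2)^2 - 10 * (-2) + 2
= 36 + 20 + 2
= 58

58


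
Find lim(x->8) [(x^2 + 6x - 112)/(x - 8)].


Direct substitution gives 0/0, so we factor the numerator.
Factor: (x^2 + 6x - 112) = (x - 8)(x + 14)
Cancel the common factor (x - 8):
(x^2 + 6x - 112)/(x - 8) = (x + 14)
Now substitute x = 8:
= (8) - (-14) = 22

22


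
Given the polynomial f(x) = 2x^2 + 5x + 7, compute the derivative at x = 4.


Differentiate term by term using power and sum rules:
f(x) = 2x^2 + 5x + 7
f'(x) = 4x + 5
Substitute x = 4:
f'(4) = 4 * 4 + 5
= 16 + 5
= 21

21


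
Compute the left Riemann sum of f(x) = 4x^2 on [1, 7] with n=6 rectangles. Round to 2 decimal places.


Left Riemann sum uses left endpoints of each subinterval.
Interval: [1, 7], n = 6
dx = (7 - 1) / 6 = 1
Left endpoints: [1, 2, 3, 4, 5, 6]
f values: [4, 16, 36, 64, 100, 144]
Sum = dx * (sum of f values)
= 1 * 364
= 364 = 364.00

364.00


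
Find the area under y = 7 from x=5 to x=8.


The area under a constant function y = 7 is a rectangle.
Width = 8 - 5 = 3
Height = 7
Area = width * height
= 3 * 7
= 21

21


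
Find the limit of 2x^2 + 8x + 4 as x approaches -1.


Since polynomials are continuous, we use direct substitution.
lim(x->-1) of 2x^2 + 8x + 4
= 2 * (-1)^2 + 8 * (-1) + 4
= 2 - 8 + 4
= -2

-2


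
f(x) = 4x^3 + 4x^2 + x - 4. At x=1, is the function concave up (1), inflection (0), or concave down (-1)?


Concavity is determined by the sign of f''(x).
f(x) = 4x^3 + 4x^2 + x - 4
f'(x) = 12x^2 + 8x + 1
f''(x) = 24x + 8
f''(1) = 24 * 1 + 8
= 24 + 8
= 32
Since f''(1) > 0, the function is concave up (1)

1


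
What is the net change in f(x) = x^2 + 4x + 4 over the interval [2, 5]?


Net change = f(b) - f(a)
f(x) = x^2 + 4x + 4
Compute f(5):
f(5) = 1 * 5^2 + 4 * 5 + 4
= 25 + 20 + 4
= 49
Compute f(2):
f(2) = 1 * 2^2 + 4 * 2 + 4
= 4 + 8 + 4
= 16
Net change = 49 - 16 = 33

33
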